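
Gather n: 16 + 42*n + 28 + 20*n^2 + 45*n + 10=20*n^2 + 87*n + 54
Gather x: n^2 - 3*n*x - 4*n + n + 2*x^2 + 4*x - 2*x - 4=n^2 - 3*n + 2*x^2 + x*(2 - 3*n) - 4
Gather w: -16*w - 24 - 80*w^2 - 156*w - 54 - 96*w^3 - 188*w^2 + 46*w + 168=-96*w^3 - 268*w^2 - 126*w + 90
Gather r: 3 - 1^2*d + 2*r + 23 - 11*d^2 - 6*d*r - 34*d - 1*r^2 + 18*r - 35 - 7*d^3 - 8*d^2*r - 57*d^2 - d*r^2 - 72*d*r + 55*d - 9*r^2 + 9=-7*d^3 - 68*d^2 + 20*d + r^2*(-d - 10) + r*(-8*d^2 - 78*d + 20)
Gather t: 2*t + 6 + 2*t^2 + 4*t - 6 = 2*t^2 + 6*t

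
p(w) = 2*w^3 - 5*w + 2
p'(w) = 6*w^2 - 5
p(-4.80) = -195.18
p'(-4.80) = 133.24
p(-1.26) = 4.30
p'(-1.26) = 4.53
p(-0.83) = 5.01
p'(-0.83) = -0.87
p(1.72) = 3.58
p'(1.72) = 12.75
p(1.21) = -0.51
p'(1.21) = 3.78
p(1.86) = 5.57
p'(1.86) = 15.76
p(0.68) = -0.77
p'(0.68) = -2.23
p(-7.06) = -666.49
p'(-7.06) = 294.06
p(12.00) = 3398.00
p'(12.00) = 859.00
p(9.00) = 1415.00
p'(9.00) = 481.00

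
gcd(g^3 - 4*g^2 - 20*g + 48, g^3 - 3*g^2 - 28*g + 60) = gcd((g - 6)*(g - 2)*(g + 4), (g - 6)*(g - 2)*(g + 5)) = g^2 - 8*g + 12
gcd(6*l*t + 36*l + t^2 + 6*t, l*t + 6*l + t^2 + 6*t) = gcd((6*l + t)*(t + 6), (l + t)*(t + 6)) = t + 6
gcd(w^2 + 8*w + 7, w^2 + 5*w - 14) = w + 7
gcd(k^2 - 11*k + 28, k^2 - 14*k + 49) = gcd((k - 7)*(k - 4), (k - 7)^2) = k - 7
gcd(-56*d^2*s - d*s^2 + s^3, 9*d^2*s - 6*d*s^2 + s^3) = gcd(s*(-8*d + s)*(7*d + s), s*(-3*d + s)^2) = s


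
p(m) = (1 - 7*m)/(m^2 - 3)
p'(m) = -2*m*(1 - 7*m)/(m^2 - 3)^2 - 7/(m^2 - 3) = (7*m^2 - 2*m + 21)/(m^4 - 6*m^2 + 9)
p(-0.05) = -0.45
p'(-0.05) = 2.35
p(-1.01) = -4.08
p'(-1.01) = 7.69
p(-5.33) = 1.51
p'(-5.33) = 0.36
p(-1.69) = -89.16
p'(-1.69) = 2142.86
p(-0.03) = -0.40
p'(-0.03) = 2.34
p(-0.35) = -1.20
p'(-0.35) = 2.72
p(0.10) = -0.10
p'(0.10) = 2.33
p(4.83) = -1.61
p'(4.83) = 0.42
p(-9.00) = 0.82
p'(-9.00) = 0.10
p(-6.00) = 1.30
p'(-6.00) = 0.26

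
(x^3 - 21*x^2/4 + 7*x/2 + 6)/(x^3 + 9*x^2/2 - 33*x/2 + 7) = (4*x^2 - 13*x - 12)/(2*(2*x^2 + 13*x - 7))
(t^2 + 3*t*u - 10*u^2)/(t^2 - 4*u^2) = (t + 5*u)/(t + 2*u)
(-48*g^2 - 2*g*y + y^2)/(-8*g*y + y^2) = (6*g + y)/y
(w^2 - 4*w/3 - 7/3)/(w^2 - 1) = (w - 7/3)/(w - 1)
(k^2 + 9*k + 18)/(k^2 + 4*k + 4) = (k^2 + 9*k + 18)/(k^2 + 4*k + 4)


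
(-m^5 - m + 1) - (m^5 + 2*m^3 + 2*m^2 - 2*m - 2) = -2*m^5 - 2*m^3 - 2*m^2 + m + 3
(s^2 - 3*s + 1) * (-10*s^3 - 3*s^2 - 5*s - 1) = -10*s^5 + 27*s^4 - 6*s^3 + 11*s^2 - 2*s - 1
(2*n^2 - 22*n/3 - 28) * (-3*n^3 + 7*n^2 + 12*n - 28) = -6*n^5 + 36*n^4 + 170*n^3/3 - 340*n^2 - 392*n/3 + 784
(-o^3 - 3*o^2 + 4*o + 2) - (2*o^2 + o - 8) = -o^3 - 5*o^2 + 3*o + 10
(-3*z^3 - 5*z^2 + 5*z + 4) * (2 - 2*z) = 6*z^4 + 4*z^3 - 20*z^2 + 2*z + 8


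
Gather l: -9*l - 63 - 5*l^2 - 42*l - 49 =-5*l^2 - 51*l - 112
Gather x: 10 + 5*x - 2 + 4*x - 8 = 9*x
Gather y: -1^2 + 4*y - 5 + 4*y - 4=8*y - 10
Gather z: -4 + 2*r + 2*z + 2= 2*r + 2*z - 2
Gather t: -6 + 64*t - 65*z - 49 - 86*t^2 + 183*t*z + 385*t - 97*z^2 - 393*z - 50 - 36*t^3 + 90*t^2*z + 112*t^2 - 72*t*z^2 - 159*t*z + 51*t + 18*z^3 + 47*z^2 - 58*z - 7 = -36*t^3 + t^2*(90*z + 26) + t*(-72*z^2 + 24*z + 500) + 18*z^3 - 50*z^2 - 516*z - 112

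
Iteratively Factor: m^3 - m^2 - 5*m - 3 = (m - 3)*(m^2 + 2*m + 1) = (m - 3)*(m + 1)*(m + 1)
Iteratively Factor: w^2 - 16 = (w + 4)*(w - 4)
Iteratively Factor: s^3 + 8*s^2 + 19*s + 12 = (s + 4)*(s^2 + 4*s + 3) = (s + 1)*(s + 4)*(s + 3)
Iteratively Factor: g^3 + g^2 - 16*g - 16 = (g + 1)*(g^2 - 16) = (g - 4)*(g + 1)*(g + 4)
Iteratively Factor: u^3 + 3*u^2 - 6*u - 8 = (u + 4)*(u^2 - u - 2) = (u + 1)*(u + 4)*(u - 2)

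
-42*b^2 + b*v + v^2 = (-6*b + v)*(7*b + v)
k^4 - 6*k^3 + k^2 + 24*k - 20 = (k - 5)*(k - 2)*(k - 1)*(k + 2)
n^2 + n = n*(n + 1)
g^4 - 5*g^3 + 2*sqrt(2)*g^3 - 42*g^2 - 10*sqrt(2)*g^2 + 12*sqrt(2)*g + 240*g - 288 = (g - 3)*(g - 2)*(g - 4*sqrt(2))*(g + 6*sqrt(2))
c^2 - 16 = (c - 4)*(c + 4)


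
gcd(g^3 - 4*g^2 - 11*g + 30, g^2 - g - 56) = 1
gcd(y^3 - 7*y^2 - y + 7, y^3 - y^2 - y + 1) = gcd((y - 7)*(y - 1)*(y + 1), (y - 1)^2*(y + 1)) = y^2 - 1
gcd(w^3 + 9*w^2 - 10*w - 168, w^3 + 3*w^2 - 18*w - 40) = w - 4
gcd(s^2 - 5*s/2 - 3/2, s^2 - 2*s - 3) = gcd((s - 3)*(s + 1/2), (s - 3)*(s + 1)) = s - 3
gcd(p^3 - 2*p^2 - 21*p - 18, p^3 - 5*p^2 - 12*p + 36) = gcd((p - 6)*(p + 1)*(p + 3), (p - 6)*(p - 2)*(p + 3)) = p^2 - 3*p - 18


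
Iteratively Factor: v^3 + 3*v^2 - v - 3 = (v + 3)*(v^2 - 1) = (v - 1)*(v + 3)*(v + 1)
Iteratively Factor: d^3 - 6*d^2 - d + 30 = (d + 2)*(d^2 - 8*d + 15) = (d - 5)*(d + 2)*(d - 3)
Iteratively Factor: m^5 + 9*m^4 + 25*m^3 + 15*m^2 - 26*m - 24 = (m + 4)*(m^4 + 5*m^3 + 5*m^2 - 5*m - 6) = (m + 2)*(m + 4)*(m^3 + 3*m^2 - m - 3) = (m + 2)*(m + 3)*(m + 4)*(m^2 - 1) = (m - 1)*(m + 2)*(m + 3)*(m + 4)*(m + 1)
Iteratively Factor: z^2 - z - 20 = (z - 5)*(z + 4)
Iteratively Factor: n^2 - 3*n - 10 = (n + 2)*(n - 5)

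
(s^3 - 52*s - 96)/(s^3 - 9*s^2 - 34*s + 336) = (s + 2)/(s - 7)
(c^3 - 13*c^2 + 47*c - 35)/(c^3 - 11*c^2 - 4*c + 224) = (c^2 - 6*c + 5)/(c^2 - 4*c - 32)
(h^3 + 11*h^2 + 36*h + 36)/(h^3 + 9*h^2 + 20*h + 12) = (h + 3)/(h + 1)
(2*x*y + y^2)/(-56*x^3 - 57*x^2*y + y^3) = y*(-2*x - y)/(56*x^3 + 57*x^2*y - y^3)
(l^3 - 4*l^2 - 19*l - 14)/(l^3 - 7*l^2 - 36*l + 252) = (l^2 + 3*l + 2)/(l^2 - 36)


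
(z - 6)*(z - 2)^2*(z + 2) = z^4 - 8*z^3 + 8*z^2 + 32*z - 48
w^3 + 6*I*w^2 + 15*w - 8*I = (w - I)^2*(w + 8*I)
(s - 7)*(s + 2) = s^2 - 5*s - 14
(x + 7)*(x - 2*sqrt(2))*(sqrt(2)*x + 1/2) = sqrt(2)*x^3 - 7*x^2/2 + 7*sqrt(2)*x^2 - 49*x/2 - sqrt(2)*x - 7*sqrt(2)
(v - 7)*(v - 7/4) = v^2 - 35*v/4 + 49/4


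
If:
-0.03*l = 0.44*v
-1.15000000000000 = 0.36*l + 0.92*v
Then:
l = -3.87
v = 0.26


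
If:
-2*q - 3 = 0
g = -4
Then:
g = -4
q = -3/2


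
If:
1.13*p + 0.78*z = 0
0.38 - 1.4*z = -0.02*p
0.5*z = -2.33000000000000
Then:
No Solution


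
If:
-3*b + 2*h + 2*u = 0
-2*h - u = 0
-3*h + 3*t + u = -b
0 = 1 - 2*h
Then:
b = -1/3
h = 1/2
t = 17/18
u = -1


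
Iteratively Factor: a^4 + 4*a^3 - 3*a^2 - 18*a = (a)*(a^3 + 4*a^2 - 3*a - 18) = a*(a + 3)*(a^2 + a - 6) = a*(a + 3)^2*(a - 2)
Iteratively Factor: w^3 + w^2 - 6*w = (w - 2)*(w^2 + 3*w) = w*(w - 2)*(w + 3)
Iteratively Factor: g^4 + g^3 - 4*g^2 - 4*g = (g + 1)*(g^3 - 4*g) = g*(g + 1)*(g^2 - 4) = g*(g - 2)*(g + 1)*(g + 2)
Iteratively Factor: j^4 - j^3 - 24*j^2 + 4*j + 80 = (j + 4)*(j^3 - 5*j^2 - 4*j + 20) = (j + 2)*(j + 4)*(j^2 - 7*j + 10) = (j - 2)*(j + 2)*(j + 4)*(j - 5)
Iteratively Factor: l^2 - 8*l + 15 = (l - 5)*(l - 3)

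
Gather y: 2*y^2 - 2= 2*y^2 - 2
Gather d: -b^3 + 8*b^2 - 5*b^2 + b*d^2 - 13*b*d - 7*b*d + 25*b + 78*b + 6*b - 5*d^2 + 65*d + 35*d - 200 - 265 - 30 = -b^3 + 3*b^2 + 109*b + d^2*(b - 5) + d*(100 - 20*b) - 495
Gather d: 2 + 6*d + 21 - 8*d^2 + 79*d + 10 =-8*d^2 + 85*d + 33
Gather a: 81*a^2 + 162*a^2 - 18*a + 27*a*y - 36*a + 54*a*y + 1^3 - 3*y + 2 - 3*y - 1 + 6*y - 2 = 243*a^2 + a*(81*y - 54)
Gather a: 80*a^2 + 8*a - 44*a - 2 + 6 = 80*a^2 - 36*a + 4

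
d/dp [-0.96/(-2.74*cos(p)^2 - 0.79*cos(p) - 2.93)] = (5.2608*cos(p) + 0.7584)*sin(p)/(2.74*cos(p)^2 + 0.79*cos(p) + 2.93)^2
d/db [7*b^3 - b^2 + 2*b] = 21*b^2 - 2*b + 2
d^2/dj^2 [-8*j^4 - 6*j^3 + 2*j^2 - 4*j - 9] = -96*j^2 - 36*j + 4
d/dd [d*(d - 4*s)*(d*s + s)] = s*(3*d^2 - 8*d*s + 2*d - 4*s)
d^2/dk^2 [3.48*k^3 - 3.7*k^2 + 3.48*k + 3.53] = 20.88*k - 7.4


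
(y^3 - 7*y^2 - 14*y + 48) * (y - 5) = y^4 - 12*y^3 + 21*y^2 + 118*y - 240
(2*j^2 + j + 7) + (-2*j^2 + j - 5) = 2*j + 2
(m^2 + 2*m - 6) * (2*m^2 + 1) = 2*m^4 + 4*m^3 - 11*m^2 + 2*m - 6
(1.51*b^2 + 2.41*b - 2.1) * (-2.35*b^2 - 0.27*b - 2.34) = -3.5485*b^4 - 6.0712*b^3 + 0.750900000000001*b^2 - 5.0724*b + 4.914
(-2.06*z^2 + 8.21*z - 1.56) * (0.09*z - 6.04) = -0.1854*z^3 + 13.1813*z^2 - 49.7288*z + 9.4224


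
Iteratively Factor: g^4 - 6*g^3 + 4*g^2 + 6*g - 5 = (g - 1)*(g^3 - 5*g^2 - g + 5) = (g - 1)^2*(g^2 - 4*g - 5) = (g - 5)*(g - 1)^2*(g + 1)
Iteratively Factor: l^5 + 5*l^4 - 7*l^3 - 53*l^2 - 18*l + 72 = (l + 4)*(l^4 + l^3 - 11*l^2 - 9*l + 18) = (l + 2)*(l + 4)*(l^3 - l^2 - 9*l + 9) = (l - 3)*(l + 2)*(l + 4)*(l^2 + 2*l - 3) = (l - 3)*(l + 2)*(l + 3)*(l + 4)*(l - 1)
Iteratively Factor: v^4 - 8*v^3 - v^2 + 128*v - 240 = (v + 4)*(v^3 - 12*v^2 + 47*v - 60) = (v - 5)*(v + 4)*(v^2 - 7*v + 12) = (v - 5)*(v - 3)*(v + 4)*(v - 4)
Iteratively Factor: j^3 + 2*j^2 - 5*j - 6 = (j + 3)*(j^2 - j - 2) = (j + 1)*(j + 3)*(j - 2)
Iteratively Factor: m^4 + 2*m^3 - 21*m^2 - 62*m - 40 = (m + 1)*(m^3 + m^2 - 22*m - 40) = (m + 1)*(m + 2)*(m^2 - m - 20) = (m - 5)*(m + 1)*(m + 2)*(m + 4)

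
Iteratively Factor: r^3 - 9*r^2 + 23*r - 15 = (r - 1)*(r^2 - 8*r + 15) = (r - 5)*(r - 1)*(r - 3)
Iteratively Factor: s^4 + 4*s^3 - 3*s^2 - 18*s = (s + 3)*(s^3 + s^2 - 6*s) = (s - 2)*(s + 3)*(s^2 + 3*s) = s*(s - 2)*(s + 3)*(s + 3)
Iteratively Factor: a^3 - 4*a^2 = (a - 4)*(a^2) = a*(a - 4)*(a)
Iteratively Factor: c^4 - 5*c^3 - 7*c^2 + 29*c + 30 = (c + 1)*(c^3 - 6*c^2 - c + 30) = (c + 1)*(c + 2)*(c^2 - 8*c + 15) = (c - 3)*(c + 1)*(c + 2)*(c - 5)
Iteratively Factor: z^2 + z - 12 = (z - 3)*(z + 4)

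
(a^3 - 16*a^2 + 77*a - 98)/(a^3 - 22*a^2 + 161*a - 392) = (a - 2)/(a - 8)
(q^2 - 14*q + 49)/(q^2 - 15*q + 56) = (q - 7)/(q - 8)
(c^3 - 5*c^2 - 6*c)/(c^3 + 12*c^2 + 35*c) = (c^2 - 5*c - 6)/(c^2 + 12*c + 35)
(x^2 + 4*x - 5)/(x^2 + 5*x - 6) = (x + 5)/(x + 6)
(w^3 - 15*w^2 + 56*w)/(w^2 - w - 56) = w*(w - 7)/(w + 7)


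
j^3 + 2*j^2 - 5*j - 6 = (j - 2)*(j + 1)*(j + 3)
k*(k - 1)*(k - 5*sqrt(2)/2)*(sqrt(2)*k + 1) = sqrt(2)*k^4 - 4*k^3 - sqrt(2)*k^3 - 5*sqrt(2)*k^2/2 + 4*k^2 + 5*sqrt(2)*k/2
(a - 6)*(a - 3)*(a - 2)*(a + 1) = a^4 - 10*a^3 + 25*a^2 - 36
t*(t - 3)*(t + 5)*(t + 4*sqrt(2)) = t^4 + 2*t^3 + 4*sqrt(2)*t^3 - 15*t^2 + 8*sqrt(2)*t^2 - 60*sqrt(2)*t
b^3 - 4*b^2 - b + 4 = (b - 4)*(b - 1)*(b + 1)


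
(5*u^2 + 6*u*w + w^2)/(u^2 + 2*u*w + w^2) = (5*u + w)/(u + w)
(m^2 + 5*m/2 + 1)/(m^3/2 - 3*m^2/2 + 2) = (2*m^2 + 5*m + 2)/(m^3 - 3*m^2 + 4)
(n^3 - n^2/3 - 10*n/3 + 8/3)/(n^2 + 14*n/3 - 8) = (n^2 + n - 2)/(n + 6)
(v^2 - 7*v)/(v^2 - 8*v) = (v - 7)/(v - 8)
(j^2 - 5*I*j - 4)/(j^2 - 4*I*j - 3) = (j - 4*I)/(j - 3*I)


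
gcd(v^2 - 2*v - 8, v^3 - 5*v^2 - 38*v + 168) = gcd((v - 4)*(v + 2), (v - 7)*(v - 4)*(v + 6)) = v - 4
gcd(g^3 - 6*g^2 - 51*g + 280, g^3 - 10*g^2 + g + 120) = g^2 - 13*g + 40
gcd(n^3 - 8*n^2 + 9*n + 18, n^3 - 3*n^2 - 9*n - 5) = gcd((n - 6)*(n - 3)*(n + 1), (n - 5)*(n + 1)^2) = n + 1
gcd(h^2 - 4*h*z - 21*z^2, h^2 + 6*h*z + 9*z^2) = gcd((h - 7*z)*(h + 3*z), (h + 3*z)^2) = h + 3*z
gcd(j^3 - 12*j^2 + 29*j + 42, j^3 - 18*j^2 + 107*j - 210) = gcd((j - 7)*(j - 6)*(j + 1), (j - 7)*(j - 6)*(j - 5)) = j^2 - 13*j + 42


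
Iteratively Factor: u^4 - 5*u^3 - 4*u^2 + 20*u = (u - 2)*(u^3 - 3*u^2 - 10*u) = (u - 2)*(u + 2)*(u^2 - 5*u) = (u - 5)*(u - 2)*(u + 2)*(u)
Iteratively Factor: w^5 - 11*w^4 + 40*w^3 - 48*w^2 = (w - 3)*(w^4 - 8*w^3 + 16*w^2) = w*(w - 3)*(w^3 - 8*w^2 + 16*w) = w*(w - 4)*(w - 3)*(w^2 - 4*w) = w*(w - 4)^2*(w - 3)*(w)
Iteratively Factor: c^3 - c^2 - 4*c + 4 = (c - 2)*(c^2 + c - 2) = (c - 2)*(c - 1)*(c + 2)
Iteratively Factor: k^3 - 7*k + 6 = (k - 2)*(k^2 + 2*k - 3) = (k - 2)*(k - 1)*(k + 3)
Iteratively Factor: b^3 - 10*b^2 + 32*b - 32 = (b - 4)*(b^2 - 6*b + 8) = (b - 4)^2*(b - 2)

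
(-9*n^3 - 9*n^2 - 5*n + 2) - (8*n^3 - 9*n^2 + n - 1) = -17*n^3 - 6*n + 3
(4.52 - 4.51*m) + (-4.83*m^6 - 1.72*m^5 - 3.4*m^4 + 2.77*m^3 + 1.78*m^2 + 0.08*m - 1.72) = -4.83*m^6 - 1.72*m^5 - 3.4*m^4 + 2.77*m^3 + 1.78*m^2 - 4.43*m + 2.8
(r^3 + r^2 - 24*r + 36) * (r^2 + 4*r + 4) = r^5 + 5*r^4 - 16*r^3 - 56*r^2 + 48*r + 144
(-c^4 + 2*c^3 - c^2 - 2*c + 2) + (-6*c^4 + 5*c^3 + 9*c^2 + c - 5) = -7*c^4 + 7*c^3 + 8*c^2 - c - 3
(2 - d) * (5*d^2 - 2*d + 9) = -5*d^3 + 12*d^2 - 13*d + 18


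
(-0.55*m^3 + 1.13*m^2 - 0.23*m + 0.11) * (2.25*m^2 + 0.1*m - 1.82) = -1.2375*m^5 + 2.4875*m^4 + 0.5965*m^3 - 1.8321*m^2 + 0.4296*m - 0.2002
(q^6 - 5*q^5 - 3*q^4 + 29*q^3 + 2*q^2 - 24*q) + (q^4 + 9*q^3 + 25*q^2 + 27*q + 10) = q^6 - 5*q^5 - 2*q^4 + 38*q^3 + 27*q^2 + 3*q + 10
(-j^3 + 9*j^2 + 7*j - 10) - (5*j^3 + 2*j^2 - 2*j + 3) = -6*j^3 + 7*j^2 + 9*j - 13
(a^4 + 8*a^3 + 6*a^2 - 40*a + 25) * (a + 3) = a^5 + 11*a^4 + 30*a^3 - 22*a^2 - 95*a + 75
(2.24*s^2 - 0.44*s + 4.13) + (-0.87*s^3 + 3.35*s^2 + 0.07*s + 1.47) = -0.87*s^3 + 5.59*s^2 - 0.37*s + 5.6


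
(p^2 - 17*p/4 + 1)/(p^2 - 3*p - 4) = (p - 1/4)/(p + 1)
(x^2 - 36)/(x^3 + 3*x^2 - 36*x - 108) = 1/(x + 3)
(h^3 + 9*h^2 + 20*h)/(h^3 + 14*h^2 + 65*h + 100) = h/(h + 5)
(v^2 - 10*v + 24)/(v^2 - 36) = (v - 4)/(v + 6)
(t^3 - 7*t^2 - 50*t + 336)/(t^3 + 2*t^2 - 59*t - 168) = (t - 6)/(t + 3)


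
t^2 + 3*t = t*(t + 3)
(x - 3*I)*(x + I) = x^2 - 2*I*x + 3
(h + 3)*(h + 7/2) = h^2 + 13*h/2 + 21/2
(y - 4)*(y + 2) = y^2 - 2*y - 8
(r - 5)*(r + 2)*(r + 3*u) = r^3 + 3*r^2*u - 3*r^2 - 9*r*u - 10*r - 30*u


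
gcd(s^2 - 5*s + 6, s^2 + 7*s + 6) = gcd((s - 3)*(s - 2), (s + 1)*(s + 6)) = 1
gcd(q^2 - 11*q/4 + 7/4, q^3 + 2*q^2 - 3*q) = q - 1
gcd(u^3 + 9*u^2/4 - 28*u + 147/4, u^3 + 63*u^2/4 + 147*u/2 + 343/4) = u + 7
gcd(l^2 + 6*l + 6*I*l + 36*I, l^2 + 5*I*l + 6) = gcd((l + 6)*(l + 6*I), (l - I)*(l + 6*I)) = l + 6*I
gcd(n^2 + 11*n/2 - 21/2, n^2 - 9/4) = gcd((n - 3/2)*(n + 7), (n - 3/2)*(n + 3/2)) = n - 3/2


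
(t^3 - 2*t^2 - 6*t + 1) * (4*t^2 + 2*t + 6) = 4*t^5 - 6*t^4 - 22*t^3 - 20*t^2 - 34*t + 6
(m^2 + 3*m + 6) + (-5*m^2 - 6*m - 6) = -4*m^2 - 3*m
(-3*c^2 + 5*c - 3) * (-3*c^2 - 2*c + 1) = 9*c^4 - 9*c^3 - 4*c^2 + 11*c - 3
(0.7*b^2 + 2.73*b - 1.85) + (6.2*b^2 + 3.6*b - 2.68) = 6.9*b^2 + 6.33*b - 4.53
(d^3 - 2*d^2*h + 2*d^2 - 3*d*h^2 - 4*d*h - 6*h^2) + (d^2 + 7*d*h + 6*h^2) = d^3 - 2*d^2*h + 3*d^2 - 3*d*h^2 + 3*d*h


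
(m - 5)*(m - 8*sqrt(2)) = m^2 - 8*sqrt(2)*m - 5*m + 40*sqrt(2)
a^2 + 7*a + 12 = (a + 3)*(a + 4)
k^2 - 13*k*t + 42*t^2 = (k - 7*t)*(k - 6*t)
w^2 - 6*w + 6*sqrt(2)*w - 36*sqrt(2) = (w - 6)*(w + 6*sqrt(2))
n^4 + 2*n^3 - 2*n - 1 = (n - 1)*(n + 1)^3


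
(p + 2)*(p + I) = p^2 + 2*p + I*p + 2*I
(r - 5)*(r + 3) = r^2 - 2*r - 15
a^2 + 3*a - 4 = (a - 1)*(a + 4)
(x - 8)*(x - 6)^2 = x^3 - 20*x^2 + 132*x - 288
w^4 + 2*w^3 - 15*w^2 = w^2*(w - 3)*(w + 5)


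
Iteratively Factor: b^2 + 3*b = (b)*(b + 3)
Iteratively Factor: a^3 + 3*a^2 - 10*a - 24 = (a + 4)*(a^2 - a - 6) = (a + 2)*(a + 4)*(a - 3)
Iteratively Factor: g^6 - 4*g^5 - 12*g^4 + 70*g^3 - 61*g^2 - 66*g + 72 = (g - 3)*(g^5 - g^4 - 15*g^3 + 25*g^2 + 14*g - 24) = (g - 3)^2*(g^4 + 2*g^3 - 9*g^2 - 2*g + 8) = (g - 3)^2*(g - 1)*(g^3 + 3*g^2 - 6*g - 8) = (g - 3)^2*(g - 2)*(g - 1)*(g^2 + 5*g + 4) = (g - 3)^2*(g - 2)*(g - 1)*(g + 4)*(g + 1)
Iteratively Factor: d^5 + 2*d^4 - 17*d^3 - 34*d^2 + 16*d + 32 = (d - 1)*(d^4 + 3*d^3 - 14*d^2 - 48*d - 32) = (d - 1)*(d + 1)*(d^3 + 2*d^2 - 16*d - 32) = (d - 4)*(d - 1)*(d + 1)*(d^2 + 6*d + 8) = (d - 4)*(d - 1)*(d + 1)*(d + 2)*(d + 4)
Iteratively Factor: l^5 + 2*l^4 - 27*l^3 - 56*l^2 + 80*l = (l + 4)*(l^4 - 2*l^3 - 19*l^2 + 20*l) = l*(l + 4)*(l^3 - 2*l^2 - 19*l + 20) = l*(l - 1)*(l + 4)*(l^2 - l - 20) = l*(l - 1)*(l + 4)^2*(l - 5)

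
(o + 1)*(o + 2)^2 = o^3 + 5*o^2 + 8*o + 4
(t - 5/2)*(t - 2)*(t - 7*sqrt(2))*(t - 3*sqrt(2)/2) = t^4 - 17*sqrt(2)*t^3/2 - 9*t^3/2 + 26*t^2 + 153*sqrt(2)*t^2/4 - 189*t/2 - 85*sqrt(2)*t/2 + 105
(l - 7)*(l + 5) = l^2 - 2*l - 35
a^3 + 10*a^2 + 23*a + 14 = (a + 1)*(a + 2)*(a + 7)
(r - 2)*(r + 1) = r^2 - r - 2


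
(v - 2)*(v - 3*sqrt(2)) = v^2 - 3*sqrt(2)*v - 2*v + 6*sqrt(2)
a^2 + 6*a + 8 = (a + 2)*(a + 4)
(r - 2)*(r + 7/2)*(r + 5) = r^3 + 13*r^2/2 + r/2 - 35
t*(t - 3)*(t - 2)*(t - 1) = t^4 - 6*t^3 + 11*t^2 - 6*t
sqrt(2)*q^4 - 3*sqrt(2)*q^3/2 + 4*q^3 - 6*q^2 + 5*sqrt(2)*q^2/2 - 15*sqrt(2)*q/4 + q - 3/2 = (q - 3/2)*(q + sqrt(2)/2)*(q + sqrt(2))*(sqrt(2)*q + 1)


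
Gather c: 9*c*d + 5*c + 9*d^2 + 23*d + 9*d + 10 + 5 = c*(9*d + 5) + 9*d^2 + 32*d + 15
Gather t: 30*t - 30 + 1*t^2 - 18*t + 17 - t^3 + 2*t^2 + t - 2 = -t^3 + 3*t^2 + 13*t - 15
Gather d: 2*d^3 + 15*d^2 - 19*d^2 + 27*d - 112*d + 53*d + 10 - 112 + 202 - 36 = 2*d^3 - 4*d^2 - 32*d + 64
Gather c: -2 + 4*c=4*c - 2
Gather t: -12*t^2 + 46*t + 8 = -12*t^2 + 46*t + 8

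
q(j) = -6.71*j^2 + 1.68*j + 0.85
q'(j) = 1.68 - 13.42*j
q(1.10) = -5.42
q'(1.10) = -13.08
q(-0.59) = -2.48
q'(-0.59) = 9.60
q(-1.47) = -16.12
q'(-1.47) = 21.41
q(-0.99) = -7.39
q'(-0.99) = 14.97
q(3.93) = -96.18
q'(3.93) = -51.06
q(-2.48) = -44.59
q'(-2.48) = 34.96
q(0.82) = -2.28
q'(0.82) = -9.32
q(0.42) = 0.37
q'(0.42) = -3.96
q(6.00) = -230.63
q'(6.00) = -78.84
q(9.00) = -527.54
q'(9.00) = -119.10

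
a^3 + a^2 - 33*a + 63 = (a - 3)^2*(a + 7)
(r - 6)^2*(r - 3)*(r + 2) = r^4 - 13*r^3 + 42*r^2 + 36*r - 216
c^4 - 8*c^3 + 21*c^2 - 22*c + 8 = (c - 4)*(c - 2)*(c - 1)^2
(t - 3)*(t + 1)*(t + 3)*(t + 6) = t^4 + 7*t^3 - 3*t^2 - 63*t - 54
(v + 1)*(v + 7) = v^2 + 8*v + 7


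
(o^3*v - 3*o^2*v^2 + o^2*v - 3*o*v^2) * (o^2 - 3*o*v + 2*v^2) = o^5*v - 6*o^4*v^2 + o^4*v + 11*o^3*v^3 - 6*o^3*v^2 - 6*o^2*v^4 + 11*o^2*v^3 - 6*o*v^4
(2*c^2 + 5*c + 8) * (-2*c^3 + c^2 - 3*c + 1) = -4*c^5 - 8*c^4 - 17*c^3 - 5*c^2 - 19*c + 8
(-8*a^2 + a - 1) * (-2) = 16*a^2 - 2*a + 2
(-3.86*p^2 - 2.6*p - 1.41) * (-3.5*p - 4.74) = 13.51*p^3 + 27.3964*p^2 + 17.259*p + 6.6834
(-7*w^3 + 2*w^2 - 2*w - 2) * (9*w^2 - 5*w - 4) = -63*w^5 + 53*w^4 - 16*w^2 + 18*w + 8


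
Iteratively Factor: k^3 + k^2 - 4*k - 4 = (k + 1)*(k^2 - 4) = (k - 2)*(k + 1)*(k + 2)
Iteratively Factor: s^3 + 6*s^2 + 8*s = (s + 4)*(s^2 + 2*s) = (s + 2)*(s + 4)*(s)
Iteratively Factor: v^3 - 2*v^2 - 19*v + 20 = (v + 4)*(v^2 - 6*v + 5) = (v - 1)*(v + 4)*(v - 5)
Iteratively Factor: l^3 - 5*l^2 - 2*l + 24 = (l - 4)*(l^2 - l - 6) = (l - 4)*(l + 2)*(l - 3)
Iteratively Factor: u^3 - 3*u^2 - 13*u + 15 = (u - 1)*(u^2 - 2*u - 15) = (u - 5)*(u - 1)*(u + 3)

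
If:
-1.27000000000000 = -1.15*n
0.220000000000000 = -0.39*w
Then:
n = 1.10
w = -0.56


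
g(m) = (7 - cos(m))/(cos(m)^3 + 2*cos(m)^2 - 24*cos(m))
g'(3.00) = -0.04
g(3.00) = 0.32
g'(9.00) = -0.14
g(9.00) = 0.35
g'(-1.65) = 46.43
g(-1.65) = 3.70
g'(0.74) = -0.35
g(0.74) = -0.39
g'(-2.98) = 0.05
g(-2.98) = 0.32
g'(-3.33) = -0.05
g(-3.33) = 0.33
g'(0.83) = -0.46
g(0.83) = -0.42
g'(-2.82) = 0.10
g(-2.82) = 0.34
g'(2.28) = -0.51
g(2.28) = 0.47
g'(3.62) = 0.17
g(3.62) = 0.36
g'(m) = (7 - cos(m))*(3*sin(m)*cos(m)^2 + 4*sin(m)*cos(m) - 24*sin(m))/(cos(m)^3 + 2*cos(m)^2 - 24*cos(m))^2 + sin(m)/(cos(m)^3 + 2*cos(m)^2 - 24*cos(m))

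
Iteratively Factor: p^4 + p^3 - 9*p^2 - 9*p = (p + 1)*(p^3 - 9*p) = (p - 3)*(p + 1)*(p^2 + 3*p) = (p - 3)*(p + 1)*(p + 3)*(p)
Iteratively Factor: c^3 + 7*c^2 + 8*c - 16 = (c + 4)*(c^2 + 3*c - 4) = (c + 4)^2*(c - 1)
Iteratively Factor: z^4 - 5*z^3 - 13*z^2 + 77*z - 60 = (z - 5)*(z^3 - 13*z + 12) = (z - 5)*(z - 1)*(z^2 + z - 12) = (z - 5)*(z - 1)*(z + 4)*(z - 3)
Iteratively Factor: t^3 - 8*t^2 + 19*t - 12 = (t - 3)*(t^2 - 5*t + 4) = (t - 3)*(t - 1)*(t - 4)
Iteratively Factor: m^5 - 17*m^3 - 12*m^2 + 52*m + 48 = (m + 1)*(m^4 - m^3 - 16*m^2 + 4*m + 48) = (m - 4)*(m + 1)*(m^3 + 3*m^2 - 4*m - 12) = (m - 4)*(m + 1)*(m + 2)*(m^2 + m - 6) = (m - 4)*(m + 1)*(m + 2)*(m + 3)*(m - 2)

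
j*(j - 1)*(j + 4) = j^3 + 3*j^2 - 4*j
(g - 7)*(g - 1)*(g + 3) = g^3 - 5*g^2 - 17*g + 21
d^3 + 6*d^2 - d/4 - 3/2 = (d - 1/2)*(d + 1/2)*(d + 6)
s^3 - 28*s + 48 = (s - 4)*(s - 2)*(s + 6)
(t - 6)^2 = t^2 - 12*t + 36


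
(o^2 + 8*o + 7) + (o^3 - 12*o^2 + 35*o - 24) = o^3 - 11*o^2 + 43*o - 17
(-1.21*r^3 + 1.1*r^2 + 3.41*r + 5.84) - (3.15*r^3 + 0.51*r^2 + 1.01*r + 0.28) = -4.36*r^3 + 0.59*r^2 + 2.4*r + 5.56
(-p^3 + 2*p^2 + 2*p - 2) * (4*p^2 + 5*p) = -4*p^5 + 3*p^4 + 18*p^3 + 2*p^2 - 10*p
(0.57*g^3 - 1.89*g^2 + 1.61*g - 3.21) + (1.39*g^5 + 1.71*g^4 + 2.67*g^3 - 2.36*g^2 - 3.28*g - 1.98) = 1.39*g^5 + 1.71*g^4 + 3.24*g^3 - 4.25*g^2 - 1.67*g - 5.19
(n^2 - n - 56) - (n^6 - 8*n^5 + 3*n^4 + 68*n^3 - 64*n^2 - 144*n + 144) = -n^6 + 8*n^5 - 3*n^4 - 68*n^3 + 65*n^2 + 143*n - 200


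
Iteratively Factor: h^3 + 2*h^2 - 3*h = (h)*(h^2 + 2*h - 3) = h*(h + 3)*(h - 1)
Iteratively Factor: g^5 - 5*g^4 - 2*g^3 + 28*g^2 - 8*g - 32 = (g - 4)*(g^4 - g^3 - 6*g^2 + 4*g + 8) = (g - 4)*(g - 2)*(g^3 + g^2 - 4*g - 4) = (g - 4)*(g - 2)*(g + 2)*(g^2 - g - 2) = (g - 4)*(g - 2)^2*(g + 2)*(g + 1)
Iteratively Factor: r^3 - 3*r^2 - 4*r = (r)*(r^2 - 3*r - 4) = r*(r - 4)*(r + 1)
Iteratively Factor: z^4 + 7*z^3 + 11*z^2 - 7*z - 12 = (z - 1)*(z^3 + 8*z^2 + 19*z + 12) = (z - 1)*(z + 3)*(z^2 + 5*z + 4) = (z - 1)*(z + 1)*(z + 3)*(z + 4)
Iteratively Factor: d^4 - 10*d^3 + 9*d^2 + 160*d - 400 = (d - 5)*(d^3 - 5*d^2 - 16*d + 80) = (d - 5)*(d - 4)*(d^2 - d - 20) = (d - 5)^2*(d - 4)*(d + 4)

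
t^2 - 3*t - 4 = (t - 4)*(t + 1)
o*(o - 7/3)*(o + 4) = o^3 + 5*o^2/3 - 28*o/3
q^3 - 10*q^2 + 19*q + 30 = (q - 6)*(q - 5)*(q + 1)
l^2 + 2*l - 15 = (l - 3)*(l + 5)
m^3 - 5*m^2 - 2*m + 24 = (m - 4)*(m - 3)*(m + 2)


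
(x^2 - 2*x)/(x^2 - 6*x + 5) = x*(x - 2)/(x^2 - 6*x + 5)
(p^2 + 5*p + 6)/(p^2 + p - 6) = (p + 2)/(p - 2)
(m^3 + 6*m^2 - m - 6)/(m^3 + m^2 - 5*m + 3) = (m^2 + 7*m + 6)/(m^2 + 2*m - 3)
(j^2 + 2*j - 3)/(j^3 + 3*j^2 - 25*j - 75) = (j - 1)/(j^2 - 25)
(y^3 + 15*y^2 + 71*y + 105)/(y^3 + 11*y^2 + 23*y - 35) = (y + 3)/(y - 1)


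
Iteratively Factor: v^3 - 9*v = (v)*(v^2 - 9) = v*(v + 3)*(v - 3)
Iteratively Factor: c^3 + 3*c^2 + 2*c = (c + 1)*(c^2 + 2*c) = c*(c + 1)*(c + 2)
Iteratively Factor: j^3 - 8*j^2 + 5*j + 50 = (j - 5)*(j^2 - 3*j - 10) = (j - 5)*(j + 2)*(j - 5)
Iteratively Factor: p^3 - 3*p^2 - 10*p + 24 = (p - 4)*(p^2 + p - 6) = (p - 4)*(p + 3)*(p - 2)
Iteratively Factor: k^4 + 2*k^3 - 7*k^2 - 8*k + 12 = (k + 2)*(k^3 - 7*k + 6) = (k - 2)*(k + 2)*(k^2 + 2*k - 3) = (k - 2)*(k - 1)*(k + 2)*(k + 3)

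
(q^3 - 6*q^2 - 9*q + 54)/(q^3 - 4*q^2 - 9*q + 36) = (q - 6)/(q - 4)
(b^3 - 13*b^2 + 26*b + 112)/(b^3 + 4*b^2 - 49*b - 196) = (b^2 - 6*b - 16)/(b^2 + 11*b + 28)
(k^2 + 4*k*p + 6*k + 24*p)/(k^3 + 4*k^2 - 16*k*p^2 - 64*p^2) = (-k - 6)/(-k^2 + 4*k*p - 4*k + 16*p)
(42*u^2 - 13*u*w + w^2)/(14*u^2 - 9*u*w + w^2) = (6*u - w)/(2*u - w)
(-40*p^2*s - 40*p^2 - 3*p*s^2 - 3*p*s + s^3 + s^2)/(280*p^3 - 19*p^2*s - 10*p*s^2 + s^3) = (-s - 1)/(7*p - s)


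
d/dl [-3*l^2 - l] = -6*l - 1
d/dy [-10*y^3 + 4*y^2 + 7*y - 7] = -30*y^2 + 8*y + 7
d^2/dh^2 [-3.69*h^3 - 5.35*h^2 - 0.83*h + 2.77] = -22.14*h - 10.7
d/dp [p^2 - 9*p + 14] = 2*p - 9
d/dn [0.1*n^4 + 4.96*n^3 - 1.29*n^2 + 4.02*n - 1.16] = 0.4*n^3 + 14.88*n^2 - 2.58*n + 4.02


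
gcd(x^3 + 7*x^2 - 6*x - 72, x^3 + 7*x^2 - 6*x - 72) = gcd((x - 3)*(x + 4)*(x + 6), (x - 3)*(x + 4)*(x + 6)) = x^3 + 7*x^2 - 6*x - 72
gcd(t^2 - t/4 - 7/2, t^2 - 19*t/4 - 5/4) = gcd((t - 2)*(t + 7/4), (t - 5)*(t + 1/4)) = 1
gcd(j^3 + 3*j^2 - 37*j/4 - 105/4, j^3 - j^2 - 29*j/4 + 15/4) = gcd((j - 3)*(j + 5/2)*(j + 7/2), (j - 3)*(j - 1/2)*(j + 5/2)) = j^2 - j/2 - 15/2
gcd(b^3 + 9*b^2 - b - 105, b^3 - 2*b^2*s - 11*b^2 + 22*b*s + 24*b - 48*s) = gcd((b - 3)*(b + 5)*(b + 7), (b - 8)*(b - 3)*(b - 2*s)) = b - 3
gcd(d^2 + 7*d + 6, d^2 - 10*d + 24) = 1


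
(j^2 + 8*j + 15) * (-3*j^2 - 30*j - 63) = -3*j^4 - 54*j^3 - 348*j^2 - 954*j - 945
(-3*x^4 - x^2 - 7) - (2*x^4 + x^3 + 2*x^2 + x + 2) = -5*x^4 - x^3 - 3*x^2 - x - 9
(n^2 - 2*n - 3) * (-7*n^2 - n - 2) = -7*n^4 + 13*n^3 + 21*n^2 + 7*n + 6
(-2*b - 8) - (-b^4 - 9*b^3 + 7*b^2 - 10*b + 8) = b^4 + 9*b^3 - 7*b^2 + 8*b - 16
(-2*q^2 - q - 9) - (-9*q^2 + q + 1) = 7*q^2 - 2*q - 10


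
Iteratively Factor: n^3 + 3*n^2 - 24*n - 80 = (n + 4)*(n^2 - n - 20) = (n - 5)*(n + 4)*(n + 4)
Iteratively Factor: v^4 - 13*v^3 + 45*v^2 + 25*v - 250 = (v - 5)*(v^3 - 8*v^2 + 5*v + 50) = (v - 5)*(v + 2)*(v^2 - 10*v + 25) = (v - 5)^2*(v + 2)*(v - 5)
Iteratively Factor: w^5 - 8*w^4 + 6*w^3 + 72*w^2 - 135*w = (w + 3)*(w^4 - 11*w^3 + 39*w^2 - 45*w) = (w - 3)*(w + 3)*(w^3 - 8*w^2 + 15*w) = w*(w - 3)*(w + 3)*(w^2 - 8*w + 15) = w*(w - 5)*(w - 3)*(w + 3)*(w - 3)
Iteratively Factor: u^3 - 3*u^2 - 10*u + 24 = (u + 3)*(u^2 - 6*u + 8) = (u - 4)*(u + 3)*(u - 2)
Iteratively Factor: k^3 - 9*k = (k - 3)*(k^2 + 3*k) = (k - 3)*(k + 3)*(k)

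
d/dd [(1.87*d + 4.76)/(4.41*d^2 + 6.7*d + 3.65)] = (8.2467*d^2 + 12.529*d - (1.87*d + 4.76)*(8.82*d + 6.7) + 6.8255)/(4.41*d^2 + 6.7*d + 3.65)^2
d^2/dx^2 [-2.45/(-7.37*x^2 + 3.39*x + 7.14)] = (266.15281*x^2 - 122.42307*x - 2.45*(14.74*x - 3.39)*(29.48*x - 6.78) - 257.84682)/(-7.37*x^2 + 3.39*x + 7.14)^3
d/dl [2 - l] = -1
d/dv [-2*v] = -2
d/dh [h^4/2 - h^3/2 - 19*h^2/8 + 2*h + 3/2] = 2*h^3 - 3*h^2/2 - 19*h/4 + 2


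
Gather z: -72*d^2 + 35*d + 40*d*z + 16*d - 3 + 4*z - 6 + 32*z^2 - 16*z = -72*d^2 + 51*d + 32*z^2 + z*(40*d - 12) - 9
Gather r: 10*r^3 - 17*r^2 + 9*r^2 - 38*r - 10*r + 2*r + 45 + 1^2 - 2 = 10*r^3 - 8*r^2 - 46*r + 44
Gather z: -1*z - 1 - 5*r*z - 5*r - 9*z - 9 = -5*r + z*(-5*r - 10) - 10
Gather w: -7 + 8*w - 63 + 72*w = 80*w - 70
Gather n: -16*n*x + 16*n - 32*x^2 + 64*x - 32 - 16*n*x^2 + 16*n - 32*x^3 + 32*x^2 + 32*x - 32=n*(-16*x^2 - 16*x + 32) - 32*x^3 + 96*x - 64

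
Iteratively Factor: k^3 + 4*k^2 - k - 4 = (k + 1)*(k^2 + 3*k - 4) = (k + 1)*(k + 4)*(k - 1)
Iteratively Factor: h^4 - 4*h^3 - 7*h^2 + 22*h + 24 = (h - 4)*(h^3 - 7*h - 6) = (h - 4)*(h + 2)*(h^2 - 2*h - 3) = (h - 4)*(h + 1)*(h + 2)*(h - 3)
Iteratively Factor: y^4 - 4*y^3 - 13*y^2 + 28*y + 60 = (y + 2)*(y^3 - 6*y^2 - y + 30) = (y - 3)*(y + 2)*(y^2 - 3*y - 10) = (y - 5)*(y - 3)*(y + 2)*(y + 2)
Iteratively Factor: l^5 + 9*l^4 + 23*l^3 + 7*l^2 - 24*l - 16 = (l - 1)*(l^4 + 10*l^3 + 33*l^2 + 40*l + 16) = (l - 1)*(l + 1)*(l^3 + 9*l^2 + 24*l + 16) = (l - 1)*(l + 1)*(l + 4)*(l^2 + 5*l + 4) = (l - 1)*(l + 1)*(l + 4)^2*(l + 1)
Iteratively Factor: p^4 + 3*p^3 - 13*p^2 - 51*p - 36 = (p + 3)*(p^3 - 13*p - 12) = (p + 1)*(p + 3)*(p^2 - p - 12) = (p - 4)*(p + 1)*(p + 3)*(p + 3)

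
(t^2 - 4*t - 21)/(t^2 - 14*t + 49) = (t + 3)/(t - 7)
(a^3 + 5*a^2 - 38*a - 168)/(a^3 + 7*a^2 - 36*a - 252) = (a + 4)/(a + 6)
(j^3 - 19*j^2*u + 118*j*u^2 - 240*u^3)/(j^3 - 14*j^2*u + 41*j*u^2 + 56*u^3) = (-j^2 + 11*j*u - 30*u^2)/(-j^2 + 6*j*u + 7*u^2)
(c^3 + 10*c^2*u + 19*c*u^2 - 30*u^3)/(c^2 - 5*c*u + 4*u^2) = (-c^2 - 11*c*u - 30*u^2)/(-c + 4*u)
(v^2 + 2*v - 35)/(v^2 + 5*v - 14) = (v - 5)/(v - 2)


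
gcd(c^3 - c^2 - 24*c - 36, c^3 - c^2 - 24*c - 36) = c^3 - c^2 - 24*c - 36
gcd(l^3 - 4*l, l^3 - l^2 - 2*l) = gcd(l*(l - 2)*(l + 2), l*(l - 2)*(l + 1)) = l^2 - 2*l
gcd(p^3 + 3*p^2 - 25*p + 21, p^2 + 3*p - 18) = p - 3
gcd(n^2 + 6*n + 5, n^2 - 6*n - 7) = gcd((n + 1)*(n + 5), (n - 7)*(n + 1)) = n + 1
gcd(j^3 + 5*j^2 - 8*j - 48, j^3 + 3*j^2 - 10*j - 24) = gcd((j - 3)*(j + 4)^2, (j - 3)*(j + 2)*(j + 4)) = j^2 + j - 12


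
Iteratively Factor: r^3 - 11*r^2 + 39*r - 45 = (r - 3)*(r^2 - 8*r + 15) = (r - 3)^2*(r - 5)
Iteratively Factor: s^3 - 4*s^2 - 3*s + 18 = (s - 3)*(s^2 - s - 6) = (s - 3)*(s + 2)*(s - 3)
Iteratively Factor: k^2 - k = (k - 1)*(k)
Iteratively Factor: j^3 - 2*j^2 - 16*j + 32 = (j + 4)*(j^2 - 6*j + 8) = (j - 4)*(j + 4)*(j - 2)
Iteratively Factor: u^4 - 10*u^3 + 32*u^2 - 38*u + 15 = (u - 1)*(u^3 - 9*u^2 + 23*u - 15) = (u - 1)^2*(u^2 - 8*u + 15) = (u - 5)*(u - 1)^2*(u - 3)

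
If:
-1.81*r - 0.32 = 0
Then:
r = -0.18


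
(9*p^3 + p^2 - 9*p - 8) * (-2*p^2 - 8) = -18*p^5 - 2*p^4 - 54*p^3 + 8*p^2 + 72*p + 64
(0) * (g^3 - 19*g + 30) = 0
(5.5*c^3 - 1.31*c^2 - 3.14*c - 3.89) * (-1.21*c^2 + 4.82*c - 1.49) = -6.655*c^5 + 28.0951*c^4 - 10.7098*c^3 - 8.476*c^2 - 14.0712*c + 5.7961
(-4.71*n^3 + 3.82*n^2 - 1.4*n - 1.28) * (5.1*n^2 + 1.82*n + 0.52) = -24.021*n^5 + 10.9098*n^4 - 2.6368*n^3 - 7.0896*n^2 - 3.0576*n - 0.6656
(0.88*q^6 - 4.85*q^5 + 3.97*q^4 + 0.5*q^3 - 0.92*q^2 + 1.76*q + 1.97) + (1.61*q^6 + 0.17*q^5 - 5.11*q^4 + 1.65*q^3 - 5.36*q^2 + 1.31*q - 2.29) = 2.49*q^6 - 4.68*q^5 - 1.14*q^4 + 2.15*q^3 - 6.28*q^2 + 3.07*q - 0.32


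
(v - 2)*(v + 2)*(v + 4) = v^3 + 4*v^2 - 4*v - 16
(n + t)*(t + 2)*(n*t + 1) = n^2*t^2 + 2*n^2*t + n*t^3 + 2*n*t^2 + n*t + 2*n + t^2 + 2*t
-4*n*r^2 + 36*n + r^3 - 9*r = (-4*n + r)*(r - 3)*(r + 3)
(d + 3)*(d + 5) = d^2 + 8*d + 15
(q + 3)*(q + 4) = q^2 + 7*q + 12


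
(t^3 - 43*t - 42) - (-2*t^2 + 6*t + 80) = t^3 + 2*t^2 - 49*t - 122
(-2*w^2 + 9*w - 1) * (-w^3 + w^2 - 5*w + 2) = 2*w^5 - 11*w^4 + 20*w^3 - 50*w^2 + 23*w - 2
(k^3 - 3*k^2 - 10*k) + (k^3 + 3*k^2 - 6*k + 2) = 2*k^3 - 16*k + 2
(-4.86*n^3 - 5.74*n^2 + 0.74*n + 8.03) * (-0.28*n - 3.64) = 1.3608*n^4 + 19.2976*n^3 + 20.6864*n^2 - 4.942*n - 29.2292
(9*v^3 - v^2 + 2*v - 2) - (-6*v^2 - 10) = 9*v^3 + 5*v^2 + 2*v + 8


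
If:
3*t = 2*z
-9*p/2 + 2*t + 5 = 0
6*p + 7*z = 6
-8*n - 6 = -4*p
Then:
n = -65/316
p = 86/79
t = -4/79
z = -6/79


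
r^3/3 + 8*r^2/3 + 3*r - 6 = (r/3 + 1)*(r - 1)*(r + 6)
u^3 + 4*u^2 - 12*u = u*(u - 2)*(u + 6)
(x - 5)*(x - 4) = x^2 - 9*x + 20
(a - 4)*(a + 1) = a^2 - 3*a - 4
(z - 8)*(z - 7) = z^2 - 15*z + 56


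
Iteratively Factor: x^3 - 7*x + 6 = (x - 2)*(x^2 + 2*x - 3) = (x - 2)*(x - 1)*(x + 3)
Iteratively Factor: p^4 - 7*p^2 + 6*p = (p - 1)*(p^3 + p^2 - 6*p) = (p - 1)*(p + 3)*(p^2 - 2*p) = p*(p - 1)*(p + 3)*(p - 2)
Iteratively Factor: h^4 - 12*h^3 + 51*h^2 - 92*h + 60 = (h - 2)*(h^3 - 10*h^2 + 31*h - 30) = (h - 3)*(h - 2)*(h^2 - 7*h + 10) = (h - 3)*(h - 2)^2*(h - 5)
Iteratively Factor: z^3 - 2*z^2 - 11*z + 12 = (z + 3)*(z^2 - 5*z + 4) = (z - 4)*(z + 3)*(z - 1)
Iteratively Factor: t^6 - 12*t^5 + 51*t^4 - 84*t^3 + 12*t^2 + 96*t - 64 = (t - 1)*(t^5 - 11*t^4 + 40*t^3 - 44*t^2 - 32*t + 64) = (t - 4)*(t - 1)*(t^4 - 7*t^3 + 12*t^2 + 4*t - 16) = (t - 4)*(t - 2)*(t - 1)*(t^3 - 5*t^2 + 2*t + 8) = (t - 4)*(t - 2)*(t - 1)*(t + 1)*(t^2 - 6*t + 8) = (t - 4)*(t - 2)^2*(t - 1)*(t + 1)*(t - 4)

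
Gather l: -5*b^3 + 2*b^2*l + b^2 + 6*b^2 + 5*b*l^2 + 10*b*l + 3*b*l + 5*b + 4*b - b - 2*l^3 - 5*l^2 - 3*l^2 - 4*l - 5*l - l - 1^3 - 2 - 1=-5*b^3 + 7*b^2 + 8*b - 2*l^3 + l^2*(5*b - 8) + l*(2*b^2 + 13*b - 10) - 4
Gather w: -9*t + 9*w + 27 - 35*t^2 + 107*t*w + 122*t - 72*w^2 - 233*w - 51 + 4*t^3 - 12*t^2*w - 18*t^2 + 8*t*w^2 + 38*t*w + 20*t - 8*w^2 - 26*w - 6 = 4*t^3 - 53*t^2 + 133*t + w^2*(8*t - 80) + w*(-12*t^2 + 145*t - 250) - 30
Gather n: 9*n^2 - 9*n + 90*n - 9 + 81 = 9*n^2 + 81*n + 72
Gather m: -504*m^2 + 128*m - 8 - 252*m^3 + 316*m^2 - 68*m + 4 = -252*m^3 - 188*m^2 + 60*m - 4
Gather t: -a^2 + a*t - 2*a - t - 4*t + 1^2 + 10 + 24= -a^2 - 2*a + t*(a - 5) + 35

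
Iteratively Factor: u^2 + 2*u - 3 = (u + 3)*(u - 1)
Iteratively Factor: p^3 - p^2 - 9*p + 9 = (p - 3)*(p^2 + 2*p - 3) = (p - 3)*(p - 1)*(p + 3)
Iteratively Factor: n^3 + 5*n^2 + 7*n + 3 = (n + 1)*(n^2 + 4*n + 3) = (n + 1)^2*(n + 3)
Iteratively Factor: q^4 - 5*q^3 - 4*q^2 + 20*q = (q + 2)*(q^3 - 7*q^2 + 10*q) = (q - 2)*(q + 2)*(q^2 - 5*q) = (q - 5)*(q - 2)*(q + 2)*(q)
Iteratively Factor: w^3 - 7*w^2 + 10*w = (w)*(w^2 - 7*w + 10) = w*(w - 2)*(w - 5)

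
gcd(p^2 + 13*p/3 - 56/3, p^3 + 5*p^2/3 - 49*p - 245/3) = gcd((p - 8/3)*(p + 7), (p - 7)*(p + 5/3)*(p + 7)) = p + 7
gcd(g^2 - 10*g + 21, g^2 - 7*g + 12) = g - 3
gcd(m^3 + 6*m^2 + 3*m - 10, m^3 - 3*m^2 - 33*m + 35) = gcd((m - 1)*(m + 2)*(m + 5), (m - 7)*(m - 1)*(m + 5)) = m^2 + 4*m - 5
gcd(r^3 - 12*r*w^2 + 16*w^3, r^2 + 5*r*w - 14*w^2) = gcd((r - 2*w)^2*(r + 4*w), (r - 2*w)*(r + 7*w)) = r - 2*w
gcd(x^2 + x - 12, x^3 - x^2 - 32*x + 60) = 1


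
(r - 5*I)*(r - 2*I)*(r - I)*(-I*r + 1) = -I*r^4 - 7*r^3 + 9*I*r^2 - 7*r + 10*I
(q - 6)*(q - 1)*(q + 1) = q^3 - 6*q^2 - q + 6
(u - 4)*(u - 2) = u^2 - 6*u + 8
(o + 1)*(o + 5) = o^2 + 6*o + 5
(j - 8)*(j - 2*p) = j^2 - 2*j*p - 8*j + 16*p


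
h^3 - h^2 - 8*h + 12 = (h - 2)^2*(h + 3)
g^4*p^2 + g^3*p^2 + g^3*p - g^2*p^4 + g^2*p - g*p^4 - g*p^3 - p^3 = (g - p)*(g + p)*(g*p + 1)*(g*p + p)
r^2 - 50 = (r - 5*sqrt(2))*(r + 5*sqrt(2))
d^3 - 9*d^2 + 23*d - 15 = (d - 5)*(d - 3)*(d - 1)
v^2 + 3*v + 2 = (v + 1)*(v + 2)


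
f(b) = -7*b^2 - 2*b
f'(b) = -14*b - 2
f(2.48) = -48.01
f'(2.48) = -36.72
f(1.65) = -22.36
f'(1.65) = -25.10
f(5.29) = -206.47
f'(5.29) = -76.06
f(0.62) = -3.93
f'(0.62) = -10.68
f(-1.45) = -11.82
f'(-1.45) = 18.30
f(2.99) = -68.56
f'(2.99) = -43.86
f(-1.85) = -20.26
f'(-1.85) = 23.90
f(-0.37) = -0.22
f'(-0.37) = 3.18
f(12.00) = -1032.00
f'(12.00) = -170.00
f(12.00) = -1032.00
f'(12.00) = -170.00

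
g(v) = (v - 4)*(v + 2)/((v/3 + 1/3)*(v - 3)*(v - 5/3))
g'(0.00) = -0.88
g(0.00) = -4.80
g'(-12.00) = -0.01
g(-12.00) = -0.21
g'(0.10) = -1.44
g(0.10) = -4.92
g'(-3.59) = 0.01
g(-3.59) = -0.40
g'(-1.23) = 25.88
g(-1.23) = 4.29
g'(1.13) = -23.95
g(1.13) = -12.61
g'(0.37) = -3.14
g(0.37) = -5.52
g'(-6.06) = -0.03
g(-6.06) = -0.35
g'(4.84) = 0.16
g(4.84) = 0.51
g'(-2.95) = 0.11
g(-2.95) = -0.37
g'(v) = (v - 4)/((v/3 + 1/3)*(v - 3)*(v - 5/3)) - (v - 4)*(v + 2)/((v/3 + 1/3)*(v - 3)*(v - 5/3)^2) - (v - 4)*(v + 2)/((v/3 + 1/3)*(v - 3)^2*(v - 5/3)) + (v + 2)/((v/3 + 1/3)*(v - 3)*(v - 5/3)) - (v - 4)*(v + 2)/(3*(v/3 + 1/3)^2*(v - 3)*(v - 5/3))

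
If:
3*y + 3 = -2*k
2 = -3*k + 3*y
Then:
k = -1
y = -1/3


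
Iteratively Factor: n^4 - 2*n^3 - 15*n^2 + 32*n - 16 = (n + 4)*(n^3 - 6*n^2 + 9*n - 4) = (n - 1)*(n + 4)*(n^2 - 5*n + 4) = (n - 4)*(n - 1)*(n + 4)*(n - 1)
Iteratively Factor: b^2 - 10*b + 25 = (b - 5)*(b - 5)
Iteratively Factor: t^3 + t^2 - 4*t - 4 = (t + 2)*(t^2 - t - 2) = (t - 2)*(t + 2)*(t + 1)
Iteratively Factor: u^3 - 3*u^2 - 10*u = (u)*(u^2 - 3*u - 10) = u*(u + 2)*(u - 5)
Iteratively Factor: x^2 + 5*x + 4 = (x + 1)*(x + 4)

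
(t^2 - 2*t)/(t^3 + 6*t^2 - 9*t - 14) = t/(t^2 + 8*t + 7)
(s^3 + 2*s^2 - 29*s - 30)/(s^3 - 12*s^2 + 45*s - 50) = (s^2 + 7*s + 6)/(s^2 - 7*s + 10)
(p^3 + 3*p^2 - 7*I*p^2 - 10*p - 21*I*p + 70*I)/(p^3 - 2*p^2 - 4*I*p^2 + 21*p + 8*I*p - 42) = (p + 5)/(p + 3*I)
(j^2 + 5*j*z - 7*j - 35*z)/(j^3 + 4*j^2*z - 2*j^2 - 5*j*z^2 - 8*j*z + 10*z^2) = (7 - j)/(-j^2 + j*z + 2*j - 2*z)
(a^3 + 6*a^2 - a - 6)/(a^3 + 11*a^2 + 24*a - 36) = (a + 1)/(a + 6)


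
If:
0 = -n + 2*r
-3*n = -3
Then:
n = 1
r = 1/2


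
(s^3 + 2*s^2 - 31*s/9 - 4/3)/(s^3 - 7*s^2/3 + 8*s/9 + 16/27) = 3*(s + 3)/(3*s - 4)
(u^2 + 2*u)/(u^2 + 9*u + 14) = u/(u + 7)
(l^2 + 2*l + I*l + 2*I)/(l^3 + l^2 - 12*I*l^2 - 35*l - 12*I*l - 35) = (l^2 + l*(2 + I) + 2*I)/(l^3 + l^2*(1 - 12*I) - l*(35 + 12*I) - 35)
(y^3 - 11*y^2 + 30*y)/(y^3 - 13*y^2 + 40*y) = (y - 6)/(y - 8)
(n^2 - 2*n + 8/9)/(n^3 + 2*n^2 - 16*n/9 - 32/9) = (3*n - 2)/(3*n^2 + 10*n + 8)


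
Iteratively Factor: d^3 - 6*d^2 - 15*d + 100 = (d + 4)*(d^2 - 10*d + 25) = (d - 5)*(d + 4)*(d - 5)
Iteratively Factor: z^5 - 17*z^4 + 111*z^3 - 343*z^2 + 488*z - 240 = (z - 1)*(z^4 - 16*z^3 + 95*z^2 - 248*z + 240) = (z - 3)*(z - 1)*(z^3 - 13*z^2 + 56*z - 80) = (z - 4)*(z - 3)*(z - 1)*(z^2 - 9*z + 20) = (z - 4)^2*(z - 3)*(z - 1)*(z - 5)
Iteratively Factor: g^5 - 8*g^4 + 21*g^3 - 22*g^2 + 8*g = (g - 4)*(g^4 - 4*g^3 + 5*g^2 - 2*g) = (g - 4)*(g - 2)*(g^3 - 2*g^2 + g) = g*(g - 4)*(g - 2)*(g^2 - 2*g + 1) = g*(g - 4)*(g - 2)*(g - 1)*(g - 1)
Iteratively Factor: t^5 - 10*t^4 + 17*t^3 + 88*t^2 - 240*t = (t - 4)*(t^4 - 6*t^3 - 7*t^2 + 60*t) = (t - 4)*(t + 3)*(t^3 - 9*t^2 + 20*t) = (t - 5)*(t - 4)*(t + 3)*(t^2 - 4*t) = (t - 5)*(t - 4)^2*(t + 3)*(t)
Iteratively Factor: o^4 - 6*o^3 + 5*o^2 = (o - 5)*(o^3 - o^2) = o*(o - 5)*(o^2 - o) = o^2*(o - 5)*(o - 1)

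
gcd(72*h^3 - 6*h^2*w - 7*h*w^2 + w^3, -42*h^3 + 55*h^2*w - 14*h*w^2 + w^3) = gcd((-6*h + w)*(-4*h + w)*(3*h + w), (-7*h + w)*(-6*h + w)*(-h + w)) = -6*h + w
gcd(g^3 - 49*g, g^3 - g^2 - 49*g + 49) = g^2 - 49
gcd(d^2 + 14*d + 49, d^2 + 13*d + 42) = d + 7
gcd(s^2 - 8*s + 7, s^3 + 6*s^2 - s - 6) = s - 1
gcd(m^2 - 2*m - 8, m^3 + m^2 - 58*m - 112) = m + 2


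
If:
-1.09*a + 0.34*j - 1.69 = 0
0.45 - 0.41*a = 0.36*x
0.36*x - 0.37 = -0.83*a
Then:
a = -0.19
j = 4.36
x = 1.47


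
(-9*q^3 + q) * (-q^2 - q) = 9*q^5 + 9*q^4 - q^3 - q^2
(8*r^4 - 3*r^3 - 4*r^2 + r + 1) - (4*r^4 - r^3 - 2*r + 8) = 4*r^4 - 2*r^3 - 4*r^2 + 3*r - 7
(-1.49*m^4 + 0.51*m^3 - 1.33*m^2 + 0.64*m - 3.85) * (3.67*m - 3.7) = -5.4683*m^5 + 7.3847*m^4 - 6.7681*m^3 + 7.2698*m^2 - 16.4975*m + 14.245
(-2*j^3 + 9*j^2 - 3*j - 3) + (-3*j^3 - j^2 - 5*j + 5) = -5*j^3 + 8*j^2 - 8*j + 2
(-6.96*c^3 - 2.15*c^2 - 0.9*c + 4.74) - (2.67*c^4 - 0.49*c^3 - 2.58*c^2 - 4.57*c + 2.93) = -2.67*c^4 - 6.47*c^3 + 0.43*c^2 + 3.67*c + 1.81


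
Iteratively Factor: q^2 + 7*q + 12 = (q + 4)*(q + 3)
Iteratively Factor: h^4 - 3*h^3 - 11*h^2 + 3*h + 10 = (h - 1)*(h^3 - 2*h^2 - 13*h - 10) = (h - 5)*(h - 1)*(h^2 + 3*h + 2) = (h - 5)*(h - 1)*(h + 2)*(h + 1)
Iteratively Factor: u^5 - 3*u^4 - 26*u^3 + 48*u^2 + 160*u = (u)*(u^4 - 3*u^3 - 26*u^2 + 48*u + 160) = u*(u - 5)*(u^3 + 2*u^2 - 16*u - 32) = u*(u - 5)*(u + 2)*(u^2 - 16) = u*(u - 5)*(u - 4)*(u + 2)*(u + 4)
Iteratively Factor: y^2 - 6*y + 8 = (y - 4)*(y - 2)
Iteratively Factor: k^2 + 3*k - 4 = (k + 4)*(k - 1)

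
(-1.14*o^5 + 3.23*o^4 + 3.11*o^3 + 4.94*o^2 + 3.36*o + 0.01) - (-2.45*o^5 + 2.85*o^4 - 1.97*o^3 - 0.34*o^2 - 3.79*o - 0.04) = 1.31*o^5 + 0.38*o^4 + 5.08*o^3 + 5.28*o^2 + 7.15*o + 0.05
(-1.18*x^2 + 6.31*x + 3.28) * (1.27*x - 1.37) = -1.4986*x^3 + 9.6303*x^2 - 4.4791*x - 4.4936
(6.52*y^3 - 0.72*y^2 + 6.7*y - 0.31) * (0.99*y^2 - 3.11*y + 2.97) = 6.4548*y^5 - 20.99*y^4 + 28.2366*y^3 - 23.2823*y^2 + 20.8631*y - 0.9207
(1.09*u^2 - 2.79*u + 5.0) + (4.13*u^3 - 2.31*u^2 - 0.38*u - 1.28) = 4.13*u^3 - 1.22*u^2 - 3.17*u + 3.72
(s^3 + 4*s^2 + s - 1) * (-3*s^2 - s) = -3*s^5 - 13*s^4 - 7*s^3 + 2*s^2 + s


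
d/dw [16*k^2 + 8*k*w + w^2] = 8*k + 2*w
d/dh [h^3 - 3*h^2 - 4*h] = 3*h^2 - 6*h - 4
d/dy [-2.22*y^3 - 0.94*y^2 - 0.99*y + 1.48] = -6.66*y^2 - 1.88*y - 0.99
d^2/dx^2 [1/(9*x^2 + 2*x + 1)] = 2*(-81*x^2 - 18*x + 4*(9*x + 1)^2 - 9)/(9*x^2 + 2*x + 1)^3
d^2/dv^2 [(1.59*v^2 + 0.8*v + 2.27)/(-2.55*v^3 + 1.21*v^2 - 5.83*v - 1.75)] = (-20.67795*v^6 - 31.212*v^5 - 20.4912899999999*v^4 + 210.411776*v^3 - 199.783722*v^2 + 146.694816*v - 157.337806)/(16.581375*v^9 - 23.604075*v^8 + 124.92909*v^7 - 75.564226*v^6 + 253.224444*v^5 + 40.405068*v^4 + 147.513262*v^3 + 167.32485*v^2 + 53.563125*v + 5.359375)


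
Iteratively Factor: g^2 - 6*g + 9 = (g - 3)*(g - 3)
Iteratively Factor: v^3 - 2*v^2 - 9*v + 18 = (v - 3)*(v^2 + v - 6) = (v - 3)*(v - 2)*(v + 3)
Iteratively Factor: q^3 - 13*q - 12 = (q + 3)*(q^2 - 3*q - 4) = (q + 1)*(q + 3)*(q - 4)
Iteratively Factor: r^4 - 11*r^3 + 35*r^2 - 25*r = (r)*(r^3 - 11*r^2 + 35*r - 25) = r*(r - 1)*(r^2 - 10*r + 25) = r*(r - 5)*(r - 1)*(r - 5)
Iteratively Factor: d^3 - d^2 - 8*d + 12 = (d - 2)*(d^2 + d - 6) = (d - 2)*(d + 3)*(d - 2)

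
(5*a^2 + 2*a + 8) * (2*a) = 10*a^3 + 4*a^2 + 16*a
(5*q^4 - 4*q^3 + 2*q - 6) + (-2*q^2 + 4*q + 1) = 5*q^4 - 4*q^3 - 2*q^2 + 6*q - 5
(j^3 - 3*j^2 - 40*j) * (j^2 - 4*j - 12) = j^5 - 7*j^4 - 40*j^3 + 196*j^2 + 480*j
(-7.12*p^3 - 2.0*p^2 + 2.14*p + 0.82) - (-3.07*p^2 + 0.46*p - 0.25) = -7.12*p^3 + 1.07*p^2 + 1.68*p + 1.07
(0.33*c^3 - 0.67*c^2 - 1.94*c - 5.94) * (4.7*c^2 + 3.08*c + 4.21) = 1.551*c^5 - 2.1326*c^4 - 9.7923*c^3 - 36.7139*c^2 - 26.4626*c - 25.0074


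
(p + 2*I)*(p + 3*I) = p^2 + 5*I*p - 6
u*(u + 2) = u^2 + 2*u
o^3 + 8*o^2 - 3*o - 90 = (o - 3)*(o + 5)*(o + 6)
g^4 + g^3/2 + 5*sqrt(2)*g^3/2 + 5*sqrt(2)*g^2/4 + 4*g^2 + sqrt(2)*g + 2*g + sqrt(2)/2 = (g + 1/2)*(g + sqrt(2)/2)*(g + sqrt(2))^2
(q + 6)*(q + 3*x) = q^2 + 3*q*x + 6*q + 18*x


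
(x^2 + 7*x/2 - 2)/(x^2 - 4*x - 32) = (x - 1/2)/(x - 8)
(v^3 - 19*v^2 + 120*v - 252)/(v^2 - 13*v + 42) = v - 6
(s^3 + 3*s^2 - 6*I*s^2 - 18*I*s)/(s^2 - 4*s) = (s^2 + s*(3 - 6*I) - 18*I)/(s - 4)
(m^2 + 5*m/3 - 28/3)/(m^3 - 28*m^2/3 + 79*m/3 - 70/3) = (m + 4)/(m^2 - 7*m + 10)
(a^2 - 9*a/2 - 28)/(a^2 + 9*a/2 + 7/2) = (a - 8)/(a + 1)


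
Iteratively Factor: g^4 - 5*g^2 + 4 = (g - 2)*(g^3 + 2*g^2 - g - 2) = (g - 2)*(g + 1)*(g^2 + g - 2) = (g - 2)*(g + 1)*(g + 2)*(g - 1)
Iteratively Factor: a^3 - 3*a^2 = (a)*(a^2 - 3*a) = a^2*(a - 3)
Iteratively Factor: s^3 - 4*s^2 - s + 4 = (s - 1)*(s^2 - 3*s - 4) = (s - 4)*(s - 1)*(s + 1)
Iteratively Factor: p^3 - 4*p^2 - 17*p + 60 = (p - 3)*(p^2 - p - 20) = (p - 5)*(p - 3)*(p + 4)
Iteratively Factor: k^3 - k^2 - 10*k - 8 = (k - 4)*(k^2 + 3*k + 2) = (k - 4)*(k + 2)*(k + 1)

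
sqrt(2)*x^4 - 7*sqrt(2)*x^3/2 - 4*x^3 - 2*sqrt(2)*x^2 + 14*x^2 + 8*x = x*(x - 4)*(x - 2*sqrt(2))*(sqrt(2)*x + sqrt(2)/2)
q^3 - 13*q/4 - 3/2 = (q - 2)*(q + 1/2)*(q + 3/2)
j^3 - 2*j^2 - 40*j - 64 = (j - 8)*(j + 2)*(j + 4)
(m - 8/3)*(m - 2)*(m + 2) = m^3 - 8*m^2/3 - 4*m + 32/3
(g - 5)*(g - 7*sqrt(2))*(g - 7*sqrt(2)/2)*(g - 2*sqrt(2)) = g^4 - 25*sqrt(2)*g^3/2 - 5*g^3 + 125*sqrt(2)*g^2/2 + 91*g^2 - 455*g - 98*sqrt(2)*g + 490*sqrt(2)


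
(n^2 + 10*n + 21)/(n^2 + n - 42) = (n + 3)/(n - 6)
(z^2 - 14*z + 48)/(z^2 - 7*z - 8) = (z - 6)/(z + 1)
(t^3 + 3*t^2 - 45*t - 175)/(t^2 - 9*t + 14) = (t^2 + 10*t + 25)/(t - 2)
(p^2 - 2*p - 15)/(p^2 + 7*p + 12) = (p - 5)/(p + 4)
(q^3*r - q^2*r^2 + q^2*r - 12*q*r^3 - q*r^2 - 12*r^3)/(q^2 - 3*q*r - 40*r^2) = r*(-q^3 + q^2*r - q^2 + 12*q*r^2 + q*r + 12*r^2)/(-q^2 + 3*q*r + 40*r^2)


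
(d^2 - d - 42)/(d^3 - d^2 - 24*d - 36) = (-d^2 + d + 42)/(-d^3 + d^2 + 24*d + 36)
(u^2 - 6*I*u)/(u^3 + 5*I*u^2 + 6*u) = (u - 6*I)/(u^2 + 5*I*u + 6)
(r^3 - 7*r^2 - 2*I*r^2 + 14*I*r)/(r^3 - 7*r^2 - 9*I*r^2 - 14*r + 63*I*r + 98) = r/(r - 7*I)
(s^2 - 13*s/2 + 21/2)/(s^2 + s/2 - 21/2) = (2*s - 7)/(2*s + 7)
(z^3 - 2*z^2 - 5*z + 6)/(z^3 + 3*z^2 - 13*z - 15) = (z^2 + z - 2)/(z^2 + 6*z + 5)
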